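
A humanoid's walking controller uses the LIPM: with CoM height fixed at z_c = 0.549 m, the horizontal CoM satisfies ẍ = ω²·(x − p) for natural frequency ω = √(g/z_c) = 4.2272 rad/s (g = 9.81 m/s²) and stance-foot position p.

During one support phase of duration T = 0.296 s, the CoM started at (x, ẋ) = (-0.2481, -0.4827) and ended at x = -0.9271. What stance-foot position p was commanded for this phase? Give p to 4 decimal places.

ωT = 4.2272·0.296 = 1.251251; cosh(ωT) = 1.890430, sinh(ωT) = 1.604283
x(T) = p + (x₀−p)·cosh(ωT) + (ẋ₀/ω)·sinh(ωT) ⇒ p·(1 − cosh) = x(T) − x₀·cosh − (ẋ₀/ω)·sinh
numerator   = -0.9271 − (-0.2481)·1.890430 − (-0.4827/4.2272)·1.604283 = -0.274893
denominator = 1 − 1.890430 = -0.890430
p = -0.274893 / -0.890430 = 0.3087

p = 0.3087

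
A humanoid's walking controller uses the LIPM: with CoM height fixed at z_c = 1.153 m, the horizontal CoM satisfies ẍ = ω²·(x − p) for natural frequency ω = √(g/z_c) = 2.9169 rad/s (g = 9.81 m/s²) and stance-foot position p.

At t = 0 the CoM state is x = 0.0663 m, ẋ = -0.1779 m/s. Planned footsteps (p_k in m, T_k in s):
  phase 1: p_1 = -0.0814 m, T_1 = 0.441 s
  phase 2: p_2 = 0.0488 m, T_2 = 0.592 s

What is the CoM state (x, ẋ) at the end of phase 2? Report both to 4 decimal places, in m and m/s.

x = 0.5587, ẋ = 1.5249

phase 1: p=-0.0814, T=0.441, ωT=1.286353, cosh=1.947919, sinh=1.671642; start (x,ẋ)=(0.066300, -0.177900) → end (x,ẋ)=(0.104355, 0.373652)
phase 2: p=0.0488, T=0.592, ωT=1.726805, cosh=2.900256, sinh=2.722404; start (x,ẋ)=(0.104355, 0.373652) → end (x,ẋ)=(0.558662, 1.524850)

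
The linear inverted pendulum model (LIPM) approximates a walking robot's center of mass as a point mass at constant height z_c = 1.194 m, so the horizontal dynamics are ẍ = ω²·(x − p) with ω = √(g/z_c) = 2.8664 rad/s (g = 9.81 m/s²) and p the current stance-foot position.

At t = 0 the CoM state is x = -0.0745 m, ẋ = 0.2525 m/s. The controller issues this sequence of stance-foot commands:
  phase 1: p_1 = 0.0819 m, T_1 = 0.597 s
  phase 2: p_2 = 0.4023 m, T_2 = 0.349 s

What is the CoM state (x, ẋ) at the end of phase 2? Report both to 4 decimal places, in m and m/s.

phase 1: p=0.0819, T=0.597, ωT=1.711241, cosh=2.858234, sinh=2.677592; start (x,ẋ)=(-0.074500, 0.252500) → end (x,ẋ)=(-0.129260, -0.478674)
phase 2: p=0.4023, T=0.349, ωT=1.000374, cosh=1.543520, sinh=1.175778; start (x,ẋ)=(-0.129260, -0.478674) → end (x,ẋ)=(-0.614522, -2.530332)

x = -0.6145, ẋ = -2.5303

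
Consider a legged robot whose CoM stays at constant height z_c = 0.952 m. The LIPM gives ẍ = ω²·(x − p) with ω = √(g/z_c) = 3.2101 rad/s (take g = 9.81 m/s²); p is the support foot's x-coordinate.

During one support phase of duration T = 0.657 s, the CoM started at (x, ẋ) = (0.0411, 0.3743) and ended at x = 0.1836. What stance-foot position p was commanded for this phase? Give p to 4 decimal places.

p = 0.1451

ωT = 3.2101·0.657 = 2.109036; cosh(ωT) = 4.180823, sinh(ωT) = 4.059468
x(T) = p + (x₀−p)·cosh(ωT) + (ẋ₀/ω)·sinh(ωT) ⇒ p·(1 − cosh) = x(T) − x₀·cosh − (ẋ₀/ω)·sinh
numerator   = 0.1836 − (0.0411)·4.180823 − (0.3743/3.2101)·4.059468 = -0.461569
denominator = 1 − 4.180823 = -3.180823
p = -0.461569 / -3.180823 = 0.1451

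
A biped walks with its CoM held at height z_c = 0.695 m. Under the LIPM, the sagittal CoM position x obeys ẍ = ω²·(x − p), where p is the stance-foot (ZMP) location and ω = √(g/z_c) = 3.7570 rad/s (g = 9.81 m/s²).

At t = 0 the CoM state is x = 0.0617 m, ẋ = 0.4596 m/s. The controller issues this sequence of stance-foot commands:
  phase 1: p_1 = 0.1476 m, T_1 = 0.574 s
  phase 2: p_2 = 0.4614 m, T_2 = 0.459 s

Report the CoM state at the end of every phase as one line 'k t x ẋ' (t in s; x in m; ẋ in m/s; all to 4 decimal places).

phase 1: p=0.1476, T=0.574, ωT=2.156518, cosh=4.378362, sinh=4.262635; start (x,ẋ)=(0.061700, 0.459600) → end (x,ẋ)=(0.292954, 0.636631)
phase 2: p=0.4614, T=0.459, ωT=1.724463, cosh=2.893888, sinh=2.715620; start (x,ẋ)=(0.292954, 0.636631) → end (x,ẋ)=(0.434103, 0.123753)

1 0.5740 0.2930 0.6366
2 1.0330 0.4341 0.1238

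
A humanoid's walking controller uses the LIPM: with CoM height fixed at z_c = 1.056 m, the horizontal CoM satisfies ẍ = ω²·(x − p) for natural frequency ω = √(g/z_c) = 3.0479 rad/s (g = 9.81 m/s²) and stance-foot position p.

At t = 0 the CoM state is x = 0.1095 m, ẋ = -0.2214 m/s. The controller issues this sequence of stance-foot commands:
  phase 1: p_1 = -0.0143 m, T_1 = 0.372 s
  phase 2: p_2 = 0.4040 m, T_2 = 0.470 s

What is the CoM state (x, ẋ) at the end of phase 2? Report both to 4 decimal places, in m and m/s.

phase 1: p=-0.0143, T=0.372, ωT=1.133819, cosh=1.714651, sinh=1.392849; start (x,ẋ)=(0.109500, -0.221400) → end (x,ẋ)=(0.096797, 0.145940)
phase 2: p=0.4040, T=0.470, ωT=1.432513, cosh=2.213961, sinh=1.975253; start (x,ẋ)=(0.096797, 0.145940) → end (x,ẋ)=(-0.181556, -1.526371)

x = -0.1816, ẋ = -1.5264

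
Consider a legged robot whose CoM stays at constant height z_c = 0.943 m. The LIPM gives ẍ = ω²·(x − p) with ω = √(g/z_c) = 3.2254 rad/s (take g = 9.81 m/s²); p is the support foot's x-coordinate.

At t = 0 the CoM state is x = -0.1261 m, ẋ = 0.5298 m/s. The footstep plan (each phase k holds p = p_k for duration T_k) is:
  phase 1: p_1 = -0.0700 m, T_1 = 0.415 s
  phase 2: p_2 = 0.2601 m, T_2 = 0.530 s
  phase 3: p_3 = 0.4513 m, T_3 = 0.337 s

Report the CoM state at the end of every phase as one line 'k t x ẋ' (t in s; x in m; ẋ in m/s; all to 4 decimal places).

1 0.4150 0.1073 0.7584
2 0.9450 0.4526 0.8472
3 1.2820 0.7985 1.4043

phase 1: p=-0.0700, T=0.415, ωT=1.338541, cosh=2.037852, sinh=1.775624; start (x,ẋ)=(-0.126100, 0.529800) → end (x,ẋ)=(0.107338, 0.758364)
phase 2: p=0.2601, T=0.530, ωT=1.709462, cosh=2.853475, sinh=2.672512; start (x,ẋ)=(0.107338, 0.758364) → end (x,ẋ)=(0.452565, 0.847177)
phase 3: p=0.4513, T=0.337, ωT=1.086960, cosh=1.651243, sinh=1.314003; start (x,ẋ)=(0.452565, 0.847177) → end (x,ẋ)=(0.798523, 1.404258)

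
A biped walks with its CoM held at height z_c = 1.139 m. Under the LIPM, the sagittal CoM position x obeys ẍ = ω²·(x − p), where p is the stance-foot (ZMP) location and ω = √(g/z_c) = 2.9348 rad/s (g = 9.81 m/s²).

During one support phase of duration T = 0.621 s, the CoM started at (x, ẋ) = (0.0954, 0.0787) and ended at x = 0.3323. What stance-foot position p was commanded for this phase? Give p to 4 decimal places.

p = 0.0236

ωT = 2.9348·0.621 = 1.822511; cosh(ωT) = 3.174497, sinh(ωT) = 3.012877
x(T) = p + (x₀−p)·cosh(ωT) + (ẋ₀/ω)·sinh(ωT) ⇒ p·(1 − cosh) = x(T) − x₀·cosh − (ẋ₀/ω)·sinh
numerator   = 0.3323 − (0.0954)·3.174497 − (0.0787/2.9348)·3.012877 = -0.051341
denominator = 1 − 3.174497 = -2.174497
p = -0.051341 / -2.174497 = 0.0236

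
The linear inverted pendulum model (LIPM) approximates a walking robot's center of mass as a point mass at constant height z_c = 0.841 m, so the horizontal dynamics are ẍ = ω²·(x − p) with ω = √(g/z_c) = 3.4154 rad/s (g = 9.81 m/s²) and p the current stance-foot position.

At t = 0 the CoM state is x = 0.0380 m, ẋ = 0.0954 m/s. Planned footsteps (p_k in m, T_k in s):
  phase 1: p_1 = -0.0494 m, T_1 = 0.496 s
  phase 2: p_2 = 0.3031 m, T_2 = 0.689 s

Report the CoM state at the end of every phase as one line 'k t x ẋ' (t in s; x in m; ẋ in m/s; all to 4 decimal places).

1 0.4960 0.2698 1.0530
2 1.1850 1.7336 4.9968

phase 1: p=-0.0494, T=0.496, ωT=1.694038, cosh=2.812593, sinh=2.628818; start (x,ẋ)=(0.038000, 0.095400) → end (x,ẋ)=(0.269850, 1.053039)
phase 2: p=0.3031, T=0.689, ωT=2.353211, cosh=5.307176, sinh=5.212113; start (x,ẋ)=(0.269850, 1.053039) → end (x,ẋ)=(1.733637, 4.996759)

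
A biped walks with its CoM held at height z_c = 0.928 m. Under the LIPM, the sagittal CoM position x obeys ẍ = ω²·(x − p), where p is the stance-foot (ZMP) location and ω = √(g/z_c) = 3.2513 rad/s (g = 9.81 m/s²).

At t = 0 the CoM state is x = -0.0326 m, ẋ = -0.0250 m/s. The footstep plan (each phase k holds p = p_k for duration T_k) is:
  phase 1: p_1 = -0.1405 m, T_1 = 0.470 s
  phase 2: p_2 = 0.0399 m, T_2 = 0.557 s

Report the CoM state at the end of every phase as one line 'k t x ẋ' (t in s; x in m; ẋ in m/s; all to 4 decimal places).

1 0.4700 0.1030 0.7102
2 1.0270 0.8881 2.8404

phase 1: p=-0.1405, T=0.470, ωT=1.528111, cosh=2.413203, sinh=2.196258; start (x,ẋ)=(-0.032600, -0.025000) → end (x,ẋ)=(0.102997, 0.710151)
phase 2: p=0.0399, T=0.557, ωT=1.810974, cosh=3.139949, sinh=2.976454; start (x,ẋ)=(0.102997, 0.710151) → end (x,ẋ)=(0.888140, 2.840449)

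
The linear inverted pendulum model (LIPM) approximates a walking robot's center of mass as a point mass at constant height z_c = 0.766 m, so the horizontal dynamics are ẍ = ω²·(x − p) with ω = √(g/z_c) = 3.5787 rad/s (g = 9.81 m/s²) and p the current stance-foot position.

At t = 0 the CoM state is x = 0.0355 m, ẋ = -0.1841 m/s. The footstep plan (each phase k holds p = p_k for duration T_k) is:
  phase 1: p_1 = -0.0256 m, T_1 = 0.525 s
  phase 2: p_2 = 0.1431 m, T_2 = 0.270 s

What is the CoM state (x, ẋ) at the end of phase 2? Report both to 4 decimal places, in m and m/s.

x = -0.0243, ẋ = -0.3929

phase 1: p=-0.0256, T=0.525, ωT=1.878818, cosh=3.349265, sinh=3.196495; start (x,ẋ)=(0.035500, -0.184100) → end (x,ẋ)=(0.014602, 0.082341)
phase 2: p=0.1431, T=0.270, ωT=0.966249, cosh=1.504288, sinh=1.123780; start (x,ẋ)=(0.014602, 0.082341) → end (x,ẋ)=(-0.024341, -0.392912)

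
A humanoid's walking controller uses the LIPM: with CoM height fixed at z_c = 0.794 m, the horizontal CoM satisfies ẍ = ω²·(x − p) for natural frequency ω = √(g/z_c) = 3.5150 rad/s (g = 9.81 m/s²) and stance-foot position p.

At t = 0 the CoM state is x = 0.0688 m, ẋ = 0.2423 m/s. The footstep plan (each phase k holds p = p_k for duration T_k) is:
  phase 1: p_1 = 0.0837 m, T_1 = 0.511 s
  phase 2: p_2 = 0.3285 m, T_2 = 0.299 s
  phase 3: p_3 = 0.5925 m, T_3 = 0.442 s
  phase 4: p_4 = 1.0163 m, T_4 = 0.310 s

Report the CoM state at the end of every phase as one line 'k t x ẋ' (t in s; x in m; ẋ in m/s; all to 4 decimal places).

phase 1: p=0.0837, T=0.511, ωT=1.796165, cosh=3.096213, sinh=2.930279; start (x,ẋ)=(0.068800, 0.242300) → end (x,ẋ)=(0.239560, 0.596743)
phase 2: p=0.3285, T=0.299, ωT=1.050985, cosh=1.605030, sinh=1.255437; start (x,ẋ)=(0.239560, 0.596743) → end (x,ẋ)=(0.398884, 0.565310)
phase 3: p=0.5925, T=0.442, ωT=1.553630, cosh=2.470041, sinh=2.258562; start (x,ẋ)=(0.398884, 0.565310) → end (x,ẋ)=(0.477501, -0.140745)
phase 4: p=1.0163, T=0.310, ωT=1.089650, cosh=1.654784, sinh=1.318450; start (x,ẋ)=(0.477501, -0.140745) → end (x,ẋ)=(0.071913, -2.729883)

1 0.5110 0.2396 0.5967
2 0.8100 0.3989 0.5653
3 1.2520 0.4775 -0.1407
4 1.5620 0.0719 -2.7299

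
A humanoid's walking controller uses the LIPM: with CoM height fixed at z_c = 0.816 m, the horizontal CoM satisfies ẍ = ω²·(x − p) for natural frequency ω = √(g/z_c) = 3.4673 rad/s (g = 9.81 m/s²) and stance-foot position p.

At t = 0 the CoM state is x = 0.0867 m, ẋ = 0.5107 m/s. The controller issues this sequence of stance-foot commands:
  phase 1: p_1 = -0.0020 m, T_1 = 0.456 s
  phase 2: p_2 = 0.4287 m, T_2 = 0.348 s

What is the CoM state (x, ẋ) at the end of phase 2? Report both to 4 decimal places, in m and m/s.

x = 1.5594, ẋ = 4.3799

phase 1: p=-0.0020, T=0.456, ωT=1.581089, cosh=2.532998, sinh=2.327247; start (x,ẋ)=(0.086700, 0.510700) → end (x,ẋ)=(0.565458, 2.009346)
phase 2: p=0.4287, T=0.348, ωT=1.206620, cosh=1.820689, sinh=1.521482; start (x,ẋ)=(0.565458, 2.009346) → end (x,ẋ)=(1.559412, 4.379851)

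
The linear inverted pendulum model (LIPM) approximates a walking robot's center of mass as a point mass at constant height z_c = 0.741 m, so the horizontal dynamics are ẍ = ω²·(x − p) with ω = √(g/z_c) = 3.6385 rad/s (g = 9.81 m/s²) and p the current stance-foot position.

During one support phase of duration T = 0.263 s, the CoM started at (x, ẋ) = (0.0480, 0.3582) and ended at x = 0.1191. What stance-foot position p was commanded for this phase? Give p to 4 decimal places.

ωT = 3.6385·0.263 = 0.956926; cosh(ωT) = 1.493876, sinh(ωT) = 1.109804
x(T) = p + (x₀−p)·cosh(ωT) + (ẋ₀/ω)·sinh(ωT) ⇒ p·(1 − cosh) = x(T) − x₀·cosh − (ẋ₀/ω)·sinh
numerator   = 0.1191 − (0.0480)·1.493876 − (0.3582/3.6385)·1.109804 = -0.061863
denominator = 1 − 1.493876 = -0.493876
p = -0.061863 / -0.493876 = 0.1253

p = 0.1253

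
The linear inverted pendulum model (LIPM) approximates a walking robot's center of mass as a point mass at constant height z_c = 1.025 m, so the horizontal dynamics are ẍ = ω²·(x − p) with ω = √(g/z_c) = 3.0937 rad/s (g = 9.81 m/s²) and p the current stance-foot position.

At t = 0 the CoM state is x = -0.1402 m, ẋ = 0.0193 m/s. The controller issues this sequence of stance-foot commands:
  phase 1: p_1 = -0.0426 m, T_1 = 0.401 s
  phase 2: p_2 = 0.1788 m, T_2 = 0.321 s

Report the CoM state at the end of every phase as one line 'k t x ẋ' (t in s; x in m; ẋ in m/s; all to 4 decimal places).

1 0.4010 -0.2156 -0.4422
2 0.7220 -0.5930 -2.0995

phase 1: p=-0.0426, T=0.401, ωT=1.240574, cosh=1.873407, sinh=1.584189; start (x,ẋ)=(-0.140200, 0.019300) → end (x,ẋ)=(-0.215562, -0.442181)
phase 2: p=0.1788, T=0.321, ωT=0.993078, cosh=1.534982, sinh=1.164548; start (x,ẋ)=(-0.215562, -0.442181) → end (x,ẋ)=(-0.592987, -2.099531)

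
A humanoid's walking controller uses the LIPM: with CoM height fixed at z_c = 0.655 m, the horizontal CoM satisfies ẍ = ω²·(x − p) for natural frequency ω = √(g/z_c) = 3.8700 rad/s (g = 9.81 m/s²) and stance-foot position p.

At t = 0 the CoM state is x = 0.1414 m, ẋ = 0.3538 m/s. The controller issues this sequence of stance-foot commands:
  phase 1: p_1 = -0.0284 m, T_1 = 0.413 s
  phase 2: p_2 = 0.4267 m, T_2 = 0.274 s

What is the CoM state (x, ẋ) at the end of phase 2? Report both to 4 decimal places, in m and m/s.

x = 1.5584, ẋ = 4.9684

phase 1: p=-0.0284, T=0.413, ωT=1.598310, cosh=2.573453, sinh=2.371215; start (x,ẋ)=(0.141400, 0.353800) → end (x,ẋ)=(0.625352, 2.468675)
phase 2: p=0.4267, T=0.274, ωT=1.060380, cosh=1.616896, sinh=1.270572; start (x,ẋ)=(0.625352, 2.468675) → end (x,ẋ)=(1.558398, 4.968384)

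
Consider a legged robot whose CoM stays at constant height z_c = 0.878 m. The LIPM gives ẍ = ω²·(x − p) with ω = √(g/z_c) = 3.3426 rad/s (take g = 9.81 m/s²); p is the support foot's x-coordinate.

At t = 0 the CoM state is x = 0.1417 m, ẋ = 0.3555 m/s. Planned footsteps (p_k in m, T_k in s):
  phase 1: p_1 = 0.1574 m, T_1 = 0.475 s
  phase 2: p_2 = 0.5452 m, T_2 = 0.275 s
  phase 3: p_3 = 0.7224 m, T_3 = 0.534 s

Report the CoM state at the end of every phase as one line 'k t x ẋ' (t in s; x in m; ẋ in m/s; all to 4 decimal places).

phase 1: p=0.1574, T=0.475, ωT=1.587735, cosh=2.548521, sinh=2.344133; start (x,ẋ)=(0.141700, 0.355500) → end (x,ẋ)=(0.366697, 0.782982)
phase 2: p=0.5452, T=0.275, ωT=0.919215, cosh=1.453077, sinh=1.054245; start (x,ẋ)=(0.366697, 0.782982) → end (x,ẋ)=(0.532771, 0.508703)
phase 3: p=0.7224, T=0.534, ωT=1.784948, cosh=3.063539, sinh=2.895733; start (x,ẋ)=(0.532771, 0.508703) → end (x,ẋ)=(0.582160, -0.277039)

1 0.4750 0.3667 0.7830
2 0.7500 0.5328 0.5087
3 1.2840 0.5822 -0.2770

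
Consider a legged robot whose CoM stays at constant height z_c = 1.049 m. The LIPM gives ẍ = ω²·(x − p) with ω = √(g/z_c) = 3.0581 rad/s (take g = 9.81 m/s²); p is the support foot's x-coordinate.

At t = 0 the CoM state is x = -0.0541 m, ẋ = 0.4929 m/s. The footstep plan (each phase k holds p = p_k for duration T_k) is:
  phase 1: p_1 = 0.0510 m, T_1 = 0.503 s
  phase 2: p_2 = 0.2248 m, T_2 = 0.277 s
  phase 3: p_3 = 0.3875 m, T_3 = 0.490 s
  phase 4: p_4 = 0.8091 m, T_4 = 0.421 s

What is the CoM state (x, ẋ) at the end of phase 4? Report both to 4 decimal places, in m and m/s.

phase 1: p=0.0510, T=0.503, ωT=1.538224, cosh=2.435538, sinh=2.220776; start (x,ẋ)=(-0.054100, 0.492900) → end (x,ẋ)=(0.152966, 0.486705)
phase 2: p=0.2248, T=0.277, ωT=0.847094, cosh=1.380758, sinh=0.952099; start (x,ẋ)=(0.152966, 0.486705) → end (x,ẋ)=(0.277144, 0.462870)
phase 3: p=0.3875, T=0.490, ωT=1.498469, cosh=2.349152, sinh=2.125680; start (x,ẋ)=(0.277144, 0.462870) → end (x,ẋ)=(0.449998, 0.369982)
phase 4: p=0.8091, T=0.421, ωT=1.287460, cosh=1.949771, sinh=1.673800; start (x,ẋ)=(0.449998, 0.369982) → end (x,ẋ)=(0.311437, -1.116736)

x = 0.3114, ẋ = -1.1167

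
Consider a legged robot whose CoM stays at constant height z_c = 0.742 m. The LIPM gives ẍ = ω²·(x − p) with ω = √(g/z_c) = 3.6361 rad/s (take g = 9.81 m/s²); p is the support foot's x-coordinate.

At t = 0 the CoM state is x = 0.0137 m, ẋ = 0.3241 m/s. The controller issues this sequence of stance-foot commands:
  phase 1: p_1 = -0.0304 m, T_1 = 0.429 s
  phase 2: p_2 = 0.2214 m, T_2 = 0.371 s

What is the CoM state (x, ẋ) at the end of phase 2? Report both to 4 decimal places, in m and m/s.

x = 0.9238, ẋ = 2.8007

phase 1: p=-0.0304, T=0.429, ωT=1.559887, cosh=2.484221, sinh=2.274062; start (x,ẋ)=(0.013700, 0.324100) → end (x,ẋ)=(0.281850, 1.169787)
phase 2: p=0.2214, T=0.371, ωT=1.348993, cosh=2.056522, sinh=1.797021; start (x,ẋ)=(0.281850, 1.169787) → end (x,ẋ)=(0.923845, 2.800683)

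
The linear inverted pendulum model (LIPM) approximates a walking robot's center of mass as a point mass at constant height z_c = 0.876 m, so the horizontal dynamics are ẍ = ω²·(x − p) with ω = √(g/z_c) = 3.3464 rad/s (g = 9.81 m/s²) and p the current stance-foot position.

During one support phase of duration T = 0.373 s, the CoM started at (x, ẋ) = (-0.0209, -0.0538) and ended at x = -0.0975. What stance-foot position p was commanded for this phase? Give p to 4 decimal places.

p = 0.0366

ωT = 3.3464·0.373 = 1.248207; cosh(ωT) = 1.885555, sinh(ωT) = 1.598536
x(T) = p + (x₀−p)·cosh(ωT) + (ẋ₀/ω)·sinh(ωT) ⇒ p·(1 − cosh) = x(T) − x₀·cosh − (ẋ₀/ω)·sinh
numerator   = -0.0975 − (-0.0209)·1.885555 − (-0.0538/3.3464)·1.598536 = -0.032392
denominator = 1 − 1.885555 = -0.885555
p = -0.032392 / -0.885555 = 0.0366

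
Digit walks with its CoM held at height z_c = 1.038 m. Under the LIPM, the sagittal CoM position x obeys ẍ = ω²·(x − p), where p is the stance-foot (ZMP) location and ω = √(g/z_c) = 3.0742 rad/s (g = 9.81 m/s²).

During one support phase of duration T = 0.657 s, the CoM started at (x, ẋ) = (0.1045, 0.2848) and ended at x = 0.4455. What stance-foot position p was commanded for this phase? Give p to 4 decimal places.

ωT = 3.0742·0.657 = 2.019749; cosh(ωT) = 3.834562, sinh(ωT) = 3.701874
x(T) = p + (x₀−p)·cosh(ωT) + (ẋ₀/ω)·sinh(ωT) ⇒ p·(1 − cosh) = x(T) − x₀·cosh − (ẋ₀/ω)·sinh
numerator   = 0.4455 − (0.1045)·3.834562 − (0.2848/3.0742)·3.701874 = -0.298161
denominator = 1 − 3.834562 = -2.834562
p = -0.298161 / -2.834562 = 0.1052

p = 0.1052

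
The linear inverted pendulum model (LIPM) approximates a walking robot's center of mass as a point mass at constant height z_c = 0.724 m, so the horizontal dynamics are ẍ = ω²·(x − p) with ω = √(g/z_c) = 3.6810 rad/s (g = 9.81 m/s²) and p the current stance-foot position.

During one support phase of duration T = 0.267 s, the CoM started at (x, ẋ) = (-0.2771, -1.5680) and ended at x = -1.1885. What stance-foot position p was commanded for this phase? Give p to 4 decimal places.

ωT = 3.6810·0.267 = 0.982827; cosh(ωT) = 1.523125, sinh(ωT) = 1.148874
x(T) = p + (x₀−p)·cosh(ωT) + (ẋ₀/ω)·sinh(ωT) ⇒ p·(1 − cosh) = x(T) − x₀·cosh − (ẋ₀/ω)·sinh
numerator   = -1.1885 − (-0.2771)·1.523125 − (-1.5680/3.6810)·1.148874 = -0.277055
denominator = 1 − 1.523125 = -0.523125
p = -0.277055 / -0.523125 = 0.5296

p = 0.5296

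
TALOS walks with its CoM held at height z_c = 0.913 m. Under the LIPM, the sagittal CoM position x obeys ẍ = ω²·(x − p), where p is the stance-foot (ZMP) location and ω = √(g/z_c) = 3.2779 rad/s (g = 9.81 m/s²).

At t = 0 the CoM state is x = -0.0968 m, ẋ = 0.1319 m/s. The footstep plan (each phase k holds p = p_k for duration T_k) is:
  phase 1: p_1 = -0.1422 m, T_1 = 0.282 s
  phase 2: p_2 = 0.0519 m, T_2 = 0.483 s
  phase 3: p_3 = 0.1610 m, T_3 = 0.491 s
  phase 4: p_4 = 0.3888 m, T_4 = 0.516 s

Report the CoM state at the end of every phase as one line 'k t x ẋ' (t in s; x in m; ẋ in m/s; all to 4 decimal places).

1 0.2820 -0.0333 0.3504
2 0.7650 0.0851 0.2381
3 1.2560 0.1380 0.0221
4 1.7720 -0.2970 -2.0926

phase 1: p=-0.1422, T=0.282, ωT=0.924368, cosh=1.458528, sinh=1.061746; start (x,ẋ)=(-0.096800, 0.131900) → end (x,ẋ)=(-0.033259, 0.350385)
phase 2: p=0.0519, T=0.483, ωT=1.583226, cosh=2.537977, sinh=2.332665; start (x,ẋ)=(-0.033259, 0.350385) → end (x,ẋ)=(0.085115, 0.238123)
phase 3: p=0.1610, T=0.491, ωT=1.609449, cosh=2.600026, sinh=2.400029; start (x,ẋ)=(0.085115, 0.238123) → end (x,ẋ)=(0.138046, 0.022132)
phase 4: p=0.3888, T=0.516, ωT=1.691396, cosh=2.805658, sinh=2.621396; start (x,ẋ)=(0.138046, 0.022132) → end (x,ẋ)=(-0.297030, -2.092551)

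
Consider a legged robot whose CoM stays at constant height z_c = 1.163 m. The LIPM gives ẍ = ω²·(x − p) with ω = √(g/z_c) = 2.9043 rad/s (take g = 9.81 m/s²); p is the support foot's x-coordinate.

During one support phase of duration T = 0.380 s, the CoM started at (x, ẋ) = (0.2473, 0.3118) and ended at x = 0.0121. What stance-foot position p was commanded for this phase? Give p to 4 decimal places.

ωT = 2.9043·0.380 = 1.103634; cosh(ωT) = 1.673383, sinh(ωT) = 1.341720
x(T) = p + (x₀−p)·cosh(ωT) + (ẋ₀/ω)·sinh(ωT) ⇒ p·(1 − cosh) = x(T) − x₀·cosh − (ẋ₀/ω)·sinh
numerator   = 0.0121 − (0.2473)·1.673383 − (0.3118/2.9043)·1.341720 = -0.545772
denominator = 1 − 1.673383 = -0.673383
p = -0.545772 / -0.673383 = 0.8105

p = 0.8105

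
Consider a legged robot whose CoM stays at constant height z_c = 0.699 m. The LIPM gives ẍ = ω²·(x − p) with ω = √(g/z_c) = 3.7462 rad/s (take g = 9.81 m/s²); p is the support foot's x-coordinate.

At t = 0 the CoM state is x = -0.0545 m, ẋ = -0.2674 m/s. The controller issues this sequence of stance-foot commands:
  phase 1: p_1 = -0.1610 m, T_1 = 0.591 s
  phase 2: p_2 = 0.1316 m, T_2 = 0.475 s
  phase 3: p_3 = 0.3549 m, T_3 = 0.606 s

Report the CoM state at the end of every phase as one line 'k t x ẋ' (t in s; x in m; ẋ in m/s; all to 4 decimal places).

1 0.5910 0.0094 0.5657
2 1.0660 0.1940 0.4065
3 1.6720 0.0874 -0.8980

phase 1: p=-0.1610, T=0.591, ωT=2.214004, cosh=4.630776, sinh=4.521514; start (x,ẋ)=(-0.054500, -0.267400) → end (x,ẋ)=(0.009437, 0.565680)
phase 2: p=0.1316, T=0.475, ωT=1.779445, cosh=3.047649, sinh=2.878917; start (x,ẋ)=(0.009437, 0.565680) → end (x,ẋ)=(0.194008, 0.406462)
phase 3: p=0.3549, T=0.606, ωT=2.270197, cosh=4.892301, sinh=4.789009; start (x,ẋ)=(0.194008, 0.406462) → end (x,ẋ)=(0.087376, -0.897957)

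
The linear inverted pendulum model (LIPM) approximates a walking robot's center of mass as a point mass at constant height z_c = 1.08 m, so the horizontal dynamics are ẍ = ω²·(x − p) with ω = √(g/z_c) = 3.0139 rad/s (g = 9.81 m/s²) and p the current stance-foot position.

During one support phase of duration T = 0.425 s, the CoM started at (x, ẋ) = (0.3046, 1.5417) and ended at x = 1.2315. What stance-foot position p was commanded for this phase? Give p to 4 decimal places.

ωT = 3.0139·0.425 = 1.280907; cosh(ωT) = 1.938845, sinh(ωT) = 1.661060
x(T) = p + (x₀−p)·cosh(ωT) + (ẋ₀/ω)·sinh(ωT) ⇒ p·(1 − cosh) = x(T) − x₀·cosh − (ẋ₀/ω)·sinh
numerator   = 1.2315 − (0.3046)·1.938845 − (1.5417/3.0139)·1.661060 = -0.208754
denominator = 1 − 1.938845 = -0.938845
p = -0.208754 / -0.938845 = 0.2224

p = 0.2224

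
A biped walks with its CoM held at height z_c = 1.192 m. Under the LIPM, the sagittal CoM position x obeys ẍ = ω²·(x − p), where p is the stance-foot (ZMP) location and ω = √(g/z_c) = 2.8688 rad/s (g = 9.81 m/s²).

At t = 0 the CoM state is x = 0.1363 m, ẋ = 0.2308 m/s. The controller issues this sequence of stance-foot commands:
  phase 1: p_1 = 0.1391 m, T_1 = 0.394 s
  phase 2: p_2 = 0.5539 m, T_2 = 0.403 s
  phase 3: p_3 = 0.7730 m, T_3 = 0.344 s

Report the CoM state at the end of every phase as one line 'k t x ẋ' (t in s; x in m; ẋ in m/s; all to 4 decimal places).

phase 1: p=0.1391, T=0.394, ωT=1.130307, cosh=1.709771, sinh=1.386837; start (x,ẋ)=(0.136300, 0.230800) → end (x,ẋ)=(0.245886, 0.383475)
phase 2: p=0.5539, T=0.403, ωT=1.156126, cosh=1.746152, sinh=1.431449; start (x,ẋ)=(0.245886, 0.383475) → end (x,ẋ)=(0.207404, -0.595266)
phase 3: p=0.7730, T=0.344, ωT=0.986867, cosh=1.527780, sinh=1.155037; start (x,ẋ)=(0.207404, -0.595266) → end (x,ẋ)=(-0.330772, -2.783577)

1 0.3940 0.2459 0.3835
2 0.7970 0.2074 -0.5953
3 1.1410 -0.3308 -2.7836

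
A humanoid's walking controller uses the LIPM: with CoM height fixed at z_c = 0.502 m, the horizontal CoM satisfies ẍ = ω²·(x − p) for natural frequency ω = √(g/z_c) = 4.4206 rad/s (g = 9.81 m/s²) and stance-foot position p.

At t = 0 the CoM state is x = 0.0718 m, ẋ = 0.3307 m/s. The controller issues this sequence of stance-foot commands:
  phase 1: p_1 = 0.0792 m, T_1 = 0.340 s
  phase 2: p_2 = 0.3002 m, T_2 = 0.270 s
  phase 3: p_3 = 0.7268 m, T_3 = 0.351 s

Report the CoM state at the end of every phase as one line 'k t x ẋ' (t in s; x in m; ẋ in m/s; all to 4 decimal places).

1 0.3400 0.2216 0.7102
2 0.6100 0.3992 0.7583
3 0.9610 0.3057 -1.3939

phase 1: p=0.0792, T=0.340, ωT=1.503004, cosh=2.358817, sinh=2.136356; start (x,ẋ)=(0.071800, 0.330700) → end (x,ẋ)=(0.221563, 0.710175)
phase 2: p=0.3002, T=0.270, ωT=1.193562, cosh=1.800975, sinh=1.497836; start (x,ẋ)=(0.221563, 0.710175) → end (x,ẋ)=(0.399206, 0.758327)
phase 3: p=0.7268, T=0.351, ωT=1.551631, cosh=2.465531, sinh=2.253628; start (x,ẋ)=(0.399206, 0.758327) → end (x,ẋ)=(0.305703, -1.393940)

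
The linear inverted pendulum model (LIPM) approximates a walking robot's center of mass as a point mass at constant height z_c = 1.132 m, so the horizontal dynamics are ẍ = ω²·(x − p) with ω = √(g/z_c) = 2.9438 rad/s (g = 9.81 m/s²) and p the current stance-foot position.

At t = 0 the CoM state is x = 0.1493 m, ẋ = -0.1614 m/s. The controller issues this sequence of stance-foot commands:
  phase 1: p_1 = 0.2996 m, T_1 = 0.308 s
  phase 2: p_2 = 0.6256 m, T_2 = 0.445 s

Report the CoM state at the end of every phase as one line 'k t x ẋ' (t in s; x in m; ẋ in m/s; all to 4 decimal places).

1 0.3080 0.0264 -0.6909
2 0.7530 -0.9689 -4.4043

phase 1: p=0.2996, T=0.308, ωT=0.906690, cosh=1.439986, sinh=1.036128; start (x,ẋ)=(0.149300, -0.161400) → end (x,ẋ)=(0.026362, -0.690852)
phase 2: p=0.6256, T=0.445, ωT=1.309991, cosh=1.987981, sinh=1.718159; start (x,ẋ)=(0.026362, -0.690852) → end (x,ẋ)=(-0.968892, -4.404295)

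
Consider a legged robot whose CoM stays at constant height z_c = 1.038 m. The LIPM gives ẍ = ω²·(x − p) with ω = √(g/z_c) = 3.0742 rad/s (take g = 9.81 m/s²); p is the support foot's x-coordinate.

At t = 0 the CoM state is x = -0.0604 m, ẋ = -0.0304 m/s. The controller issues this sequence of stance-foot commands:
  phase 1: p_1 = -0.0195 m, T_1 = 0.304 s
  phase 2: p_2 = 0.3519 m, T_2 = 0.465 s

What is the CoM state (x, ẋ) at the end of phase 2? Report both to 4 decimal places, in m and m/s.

x = -0.7397, ẋ = -3.0734

phase 1: p=-0.0195, T=0.304, ωT=0.934557, cosh=1.469422, sinh=1.076662; start (x,ẋ)=(-0.060400, -0.030400) → end (x,ẋ)=(-0.090246, -0.180044)
phase 2: p=0.3519, T=0.465, ωT=1.429503, cosh=2.208025, sinh=1.968598; start (x,ẋ)=(-0.090246, -0.180044) → end (x,ẋ)=(-0.739663, -3.073351)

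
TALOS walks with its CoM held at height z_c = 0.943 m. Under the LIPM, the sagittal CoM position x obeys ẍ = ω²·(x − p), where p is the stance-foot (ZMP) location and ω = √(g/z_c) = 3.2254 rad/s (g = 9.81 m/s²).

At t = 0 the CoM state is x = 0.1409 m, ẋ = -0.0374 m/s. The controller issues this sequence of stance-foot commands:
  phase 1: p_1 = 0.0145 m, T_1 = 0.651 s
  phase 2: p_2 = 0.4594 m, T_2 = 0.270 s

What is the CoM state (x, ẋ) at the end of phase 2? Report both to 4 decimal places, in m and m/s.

phase 1: p=0.0145, T=0.651, ωT=2.099735, cosh=4.143249, sinh=4.020760; start (x,ẋ)=(0.140900, -0.037400) → end (x,ẋ)=(0.491584, 1.484268)
phase 2: p=0.4594, T=0.270, ωT=0.870858, cosh=1.403776, sinh=0.985184; start (x,ẋ)=(0.491584, 1.484268) → end (x,ẋ)=(0.957942, 2.185849)

x = 0.9579, ẋ = 2.1858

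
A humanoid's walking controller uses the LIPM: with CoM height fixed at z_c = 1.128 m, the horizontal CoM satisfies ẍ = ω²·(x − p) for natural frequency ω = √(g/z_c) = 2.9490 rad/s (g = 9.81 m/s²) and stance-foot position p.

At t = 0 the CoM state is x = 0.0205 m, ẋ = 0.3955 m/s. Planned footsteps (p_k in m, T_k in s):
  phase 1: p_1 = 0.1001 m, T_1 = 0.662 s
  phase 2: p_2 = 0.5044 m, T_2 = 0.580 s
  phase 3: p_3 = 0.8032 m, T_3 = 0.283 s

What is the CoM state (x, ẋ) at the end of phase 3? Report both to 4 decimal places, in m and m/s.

phase 1: p=0.1001, T=0.662, ωT=1.952238, cosh=3.593196, sinh=3.451240; start (x,ẋ)=(0.020500, 0.395500) → end (x,ẋ)=(0.276939, 0.610964)
phase 2: p=0.5044, T=0.580, ωT=1.710420, cosh=2.856037, sinh=2.675247; start (x,ẋ)=(0.276939, 0.610964) → end (x,ẋ)=(0.409010, -0.049578)
phase 3: p=0.8032, T=0.283, ωT=0.834567, cosh=1.368939, sinh=0.934877; start (x,ẋ)=(0.409010, -0.049578) → end (x,ẋ)=(0.247861, -1.154631)

x = 0.2479, ẋ = -1.1546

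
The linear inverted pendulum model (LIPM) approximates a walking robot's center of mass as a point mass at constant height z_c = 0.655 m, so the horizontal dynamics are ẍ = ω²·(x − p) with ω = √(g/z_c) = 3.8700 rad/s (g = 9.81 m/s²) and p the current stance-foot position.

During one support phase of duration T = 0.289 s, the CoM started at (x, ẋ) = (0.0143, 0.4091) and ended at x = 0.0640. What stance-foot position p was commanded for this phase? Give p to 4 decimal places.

p = 0.1510

ωT = 3.8700·0.289 = 1.118430; cosh(ωT) = 1.693419, sinh(ωT) = 1.366627
x(T) = p + (x₀−p)·cosh(ωT) + (ẋ₀/ω)·sinh(ωT) ⇒ p·(1 − cosh) = x(T) − x₀·cosh − (ẋ₀/ω)·sinh
numerator   = 0.0640 − (0.0143)·1.693419 − (0.4091/3.8700)·1.366627 = -0.104683
denominator = 1 − 1.693419 = -0.693419
p = -0.104683 / -0.693419 = 0.1510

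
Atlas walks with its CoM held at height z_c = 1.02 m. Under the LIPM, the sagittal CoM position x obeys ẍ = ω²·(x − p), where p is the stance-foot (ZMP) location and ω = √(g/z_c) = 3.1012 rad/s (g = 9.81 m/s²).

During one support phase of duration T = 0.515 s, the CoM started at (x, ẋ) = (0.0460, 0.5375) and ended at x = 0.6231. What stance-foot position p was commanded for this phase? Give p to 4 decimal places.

p = -0.0601

ωT = 3.1012·0.515 = 1.597118; cosh(ωT) = 2.570629, sinh(ωT) = 2.368150
x(T) = p + (x₀−p)·cosh(ωT) + (ẋ₀/ω)·sinh(ωT) ⇒ p·(1 − cosh) = x(T) − x₀·cosh − (ẋ₀/ω)·sinh
numerator   = 0.6231 − (0.0460)·2.570629 − (0.5375/3.1012)·2.368150 = 0.094403
denominator = 1 − 2.570629 = -1.570629
p = 0.094403 / -1.570629 = -0.0601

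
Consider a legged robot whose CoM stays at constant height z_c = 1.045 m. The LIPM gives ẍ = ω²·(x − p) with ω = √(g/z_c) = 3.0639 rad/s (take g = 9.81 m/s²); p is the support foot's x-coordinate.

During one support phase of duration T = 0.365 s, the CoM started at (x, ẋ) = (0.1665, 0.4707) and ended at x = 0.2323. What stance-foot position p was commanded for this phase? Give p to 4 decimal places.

p = 0.3744

ωT = 3.0639·0.365 = 1.118324; cosh(ωT) = 1.693274, sinh(ωT) = 1.366447
x(T) = p + (x₀−p)·cosh(ωT) + (ẋ₀/ω)·sinh(ωT) ⇒ p·(1 − cosh) = x(T) − x₀·cosh − (ẋ₀/ω)·sinh
numerator   = 0.2323 − (0.1665)·1.693274 − (0.4707/3.0639)·1.366447 = -0.259554
denominator = 1 − 1.693274 = -0.693274
p = -0.259554 / -0.693274 = 0.3744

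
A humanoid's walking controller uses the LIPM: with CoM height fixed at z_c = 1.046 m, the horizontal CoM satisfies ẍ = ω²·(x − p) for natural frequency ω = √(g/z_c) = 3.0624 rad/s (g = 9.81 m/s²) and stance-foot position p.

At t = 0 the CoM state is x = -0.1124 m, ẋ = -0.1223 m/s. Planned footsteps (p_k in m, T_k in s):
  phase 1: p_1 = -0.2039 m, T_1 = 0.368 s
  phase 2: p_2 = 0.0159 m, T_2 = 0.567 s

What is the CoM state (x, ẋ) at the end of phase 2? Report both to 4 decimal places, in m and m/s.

phase 1: p=-0.2039, T=0.368, ωT=1.126963, cosh=1.705143, sinh=1.381127; start (x,ẋ)=(-0.112400, -0.122300) → end (x,ẋ)=(-0.103036, 0.178466)
phase 2: p=0.0159, T=0.567, ωT=1.736381, cosh=2.926459, sinh=2.750302; start (x,ẋ)=(-0.103036, 0.178466) → end (x,ẋ)=(-0.171884, -0.479469)

x = -0.1719, ẋ = -0.4795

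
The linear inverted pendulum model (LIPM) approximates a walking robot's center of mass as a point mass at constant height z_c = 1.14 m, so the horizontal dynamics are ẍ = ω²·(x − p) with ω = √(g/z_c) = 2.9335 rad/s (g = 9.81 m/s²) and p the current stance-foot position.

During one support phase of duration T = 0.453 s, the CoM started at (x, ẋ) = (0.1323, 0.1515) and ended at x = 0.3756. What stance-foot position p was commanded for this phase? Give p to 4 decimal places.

ωT = 2.9335·0.453 = 1.328876; cosh(ωT) = 2.020784, sinh(ωT) = 1.756010
x(T) = p + (x₀−p)·cosh(ωT) + (ẋ₀/ω)·sinh(ωT) ⇒ p·(1 − cosh) = x(T) − x₀·cosh − (ẋ₀/ω)·sinh
numerator   = 0.3756 − (0.1323)·2.020784 − (0.1515/2.9335)·1.756010 = 0.017561
denominator = 1 − 2.020784 = -1.020784
p = 0.017561 / -1.020784 = -0.0172

p = -0.0172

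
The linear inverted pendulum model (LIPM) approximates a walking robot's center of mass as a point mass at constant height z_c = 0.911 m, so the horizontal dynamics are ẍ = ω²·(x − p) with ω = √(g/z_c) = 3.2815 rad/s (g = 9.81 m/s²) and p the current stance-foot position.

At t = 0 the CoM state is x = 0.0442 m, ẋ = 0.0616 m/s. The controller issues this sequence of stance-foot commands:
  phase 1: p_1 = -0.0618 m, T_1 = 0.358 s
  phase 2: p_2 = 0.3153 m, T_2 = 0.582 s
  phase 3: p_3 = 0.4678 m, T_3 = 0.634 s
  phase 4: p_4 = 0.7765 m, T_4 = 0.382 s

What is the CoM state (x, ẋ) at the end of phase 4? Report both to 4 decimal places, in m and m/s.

x = 0.5909, ẋ = -0.2959

phase 1: p=-0.0618, T=0.358, ωT=1.174777, cosh=1.773154, sinh=1.464267; start (x,ẋ)=(0.044200, 0.061600) → end (x,ẋ)=(0.153641, 0.618555)
phase 2: p=0.3153, T=0.582, ωT=1.909833, cosh=3.450033, sinh=3.301928; start (x,ẋ)=(0.153641, 0.618555) → end (x,ẋ)=(0.379979, 0.382421)
phase 3: p=0.4678, T=0.634, ωT=2.080471, cosh=4.066556, sinh=3.941684; start (x,ẋ)=(0.379979, 0.382421) → end (x,ẋ)=(0.570027, 0.419198)
phase 4: p=0.7765, T=0.382, ωT=1.253533, cosh=1.894095, sinh=1.608601; start (x,ẋ)=(0.570027, 0.419198) → end (x,ẋ)=(0.590913, -0.295892)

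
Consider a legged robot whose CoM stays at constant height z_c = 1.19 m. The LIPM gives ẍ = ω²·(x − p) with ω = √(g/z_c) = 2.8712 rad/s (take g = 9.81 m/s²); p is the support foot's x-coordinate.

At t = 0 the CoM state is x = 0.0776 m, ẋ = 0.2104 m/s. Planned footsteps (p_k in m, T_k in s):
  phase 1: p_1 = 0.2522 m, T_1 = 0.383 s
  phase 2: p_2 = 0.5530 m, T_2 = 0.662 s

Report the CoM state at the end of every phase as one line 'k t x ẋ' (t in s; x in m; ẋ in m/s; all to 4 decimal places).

phase 1: p=0.2522, T=0.383, ωT=1.099670, cosh=1.668077, sinh=1.335096; start (x,ẋ)=(0.077600, 0.210400) → end (x,ẋ)=(0.058789, -0.318336)
phase 2: p=0.5530, T=0.662, ωT=1.900734, cosh=3.420133, sinh=3.270674; start (x,ẋ)=(0.058789, -0.318336) → end (x,ẋ)=(-1.499894, -5.729768)

1 0.3830 0.0588 -0.3183
2 1.0450 -1.4999 -5.7298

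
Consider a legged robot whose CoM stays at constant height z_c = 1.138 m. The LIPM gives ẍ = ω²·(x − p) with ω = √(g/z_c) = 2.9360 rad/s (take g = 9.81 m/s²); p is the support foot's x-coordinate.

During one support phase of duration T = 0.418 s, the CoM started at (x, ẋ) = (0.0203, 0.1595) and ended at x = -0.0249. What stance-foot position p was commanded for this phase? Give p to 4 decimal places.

p = 0.1727

ωT = 2.9360·0.418 = 1.227248; cosh(ωT) = 1.852463, sinh(ωT) = 1.559365
x(T) = p + (x₀−p)·cosh(ωT) + (ẋ₀/ω)·sinh(ωT) ⇒ p·(1 − cosh) = x(T) − x₀·cosh − (ẋ₀/ω)·sinh
numerator   = -0.0249 − (0.0203)·1.852463 − (0.1595/2.9360)·1.559365 = -0.147218
denominator = 1 − 1.852463 = -0.852463
p = -0.147218 / -0.852463 = 0.1727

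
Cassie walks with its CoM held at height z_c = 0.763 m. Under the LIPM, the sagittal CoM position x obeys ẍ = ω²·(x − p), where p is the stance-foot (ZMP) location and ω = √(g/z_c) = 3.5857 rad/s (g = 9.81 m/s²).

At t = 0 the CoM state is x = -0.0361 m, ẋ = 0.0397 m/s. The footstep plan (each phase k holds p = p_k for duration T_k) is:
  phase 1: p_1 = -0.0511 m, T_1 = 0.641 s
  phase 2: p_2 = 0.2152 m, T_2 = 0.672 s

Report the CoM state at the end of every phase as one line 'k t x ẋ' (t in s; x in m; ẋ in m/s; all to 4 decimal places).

phase 1: p=-0.0511, T=0.641, ωT=2.298434, cosh=5.029494, sinh=4.929078; start (x,ẋ)=(-0.036100, 0.039700) → end (x,ẋ)=(0.078916, 0.464784)
phase 2: p=0.2152, T=0.672, ωT=2.409590, cosh=5.609627, sinh=5.519775; start (x,ẋ)=(0.078916, 0.464784) → end (x,ẋ)=(0.166179, -0.090105)

1 0.6410 0.0789 0.4648
2 1.3130 0.1662 -0.0901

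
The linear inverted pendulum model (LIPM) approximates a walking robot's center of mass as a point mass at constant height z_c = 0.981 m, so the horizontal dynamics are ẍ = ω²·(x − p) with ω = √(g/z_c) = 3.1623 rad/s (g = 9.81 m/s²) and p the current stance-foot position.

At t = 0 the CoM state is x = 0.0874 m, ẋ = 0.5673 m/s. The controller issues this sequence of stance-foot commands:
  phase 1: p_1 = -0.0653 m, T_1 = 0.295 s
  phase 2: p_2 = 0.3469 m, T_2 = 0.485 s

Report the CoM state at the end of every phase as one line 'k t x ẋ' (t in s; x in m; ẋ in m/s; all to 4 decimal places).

1 0.2950 0.3515 1.3513
2 0.7800 1.3024 3.3098

phase 1: p=-0.0653, T=0.295, ωT=0.932878, cosh=1.467617, sinh=1.074198; start (x,ẋ)=(0.087400, 0.567300) → end (x,ẋ)=(0.351511, 1.351291)
phase 2: p=0.3469, T=0.485, ωT=1.533716, cosh=2.425550, sinh=2.209817; start (x,ẋ)=(0.351511, 1.351291) → end (x,ẋ)=(1.302367, 3.309845)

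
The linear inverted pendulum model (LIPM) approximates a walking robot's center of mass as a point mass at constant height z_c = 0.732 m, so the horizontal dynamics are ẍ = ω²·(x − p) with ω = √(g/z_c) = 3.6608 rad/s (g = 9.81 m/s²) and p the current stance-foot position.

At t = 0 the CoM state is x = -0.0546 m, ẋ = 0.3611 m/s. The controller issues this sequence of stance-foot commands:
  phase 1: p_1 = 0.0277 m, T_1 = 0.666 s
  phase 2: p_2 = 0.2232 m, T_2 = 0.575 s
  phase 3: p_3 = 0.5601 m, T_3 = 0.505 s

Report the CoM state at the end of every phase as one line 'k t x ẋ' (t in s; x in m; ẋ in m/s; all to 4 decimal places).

1 0.6660 0.1134 0.3714
2 1.2410 0.1759 -0.0789
3 1.7460 -0.7571 -4.6129

phase 1: p=0.0277, T=0.666, ωT=2.438093, cosh=5.769254, sinh=5.681926; start (x,ẋ)=(-0.054600, 0.361100) → end (x,ẋ)=(0.113354, 0.371405)
phase 2: p=0.2232, T=0.575, ωT=2.104960, cosh=4.164313, sinh=4.042462; start (x,ẋ)=(0.113354, 0.371405) → end (x,ẋ)=(0.175892, -0.078932)
phase 3: p=0.5601, T=0.505, ωT=1.848704, cosh=3.254512, sinh=3.097071; start (x,ẋ)=(0.175892, -0.078932) → end (x,ẋ)=(-0.757088, -4.612946)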